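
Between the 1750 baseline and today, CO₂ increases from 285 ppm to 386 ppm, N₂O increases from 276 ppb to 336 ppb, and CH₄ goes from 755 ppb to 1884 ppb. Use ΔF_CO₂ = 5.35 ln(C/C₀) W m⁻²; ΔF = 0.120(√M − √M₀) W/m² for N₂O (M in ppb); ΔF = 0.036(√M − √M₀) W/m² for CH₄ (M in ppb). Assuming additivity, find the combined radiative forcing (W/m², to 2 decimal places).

ΔF = 2.40 W/m²

CO₂: 5.35 × ln(386/285) = 5.35 × ln(1.35439) = 5.35 × 0.30335 = 1.6229 W/m².
N₂O: 0.120 × (√336 − √276) = 0.120 × (18.3303 − 16.6132) = 0.120 × 1.7171 = 0.2061 W/m².
CH₄: 0.036 × (√1884 − √755) = 0.036 × (43.4051 − 27.4773) = 0.036 × 15.9278 = 0.5734 W/m².
Total ΔF = 1.6229 + 0.2061 + 0.5734 = 2.4024 W/m².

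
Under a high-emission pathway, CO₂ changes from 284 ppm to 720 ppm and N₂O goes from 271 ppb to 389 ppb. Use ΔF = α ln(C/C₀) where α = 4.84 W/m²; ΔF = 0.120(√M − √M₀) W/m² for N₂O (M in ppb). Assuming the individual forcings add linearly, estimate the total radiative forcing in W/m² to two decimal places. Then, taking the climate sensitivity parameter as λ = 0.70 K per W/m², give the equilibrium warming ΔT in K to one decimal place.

CO₂: 4.84 × ln(720/284) = 4.84 × ln(2.53521) = 4.84 × 0.93028 = 4.5026 W/m².
N₂O: 0.120 × (√389 − √271) = 0.120 × (19.7231 − 16.4621) = 0.120 × 3.2610 = 0.3913 W/m².
Total ΔF = 4.5026 + 0.3913 = 4.8939 W/m².
ΔT = λ ΔF = 0.70 × 4.89 = 3.4230 K.

ΔF = 4.89 W/m²; ΔT = 3.4 K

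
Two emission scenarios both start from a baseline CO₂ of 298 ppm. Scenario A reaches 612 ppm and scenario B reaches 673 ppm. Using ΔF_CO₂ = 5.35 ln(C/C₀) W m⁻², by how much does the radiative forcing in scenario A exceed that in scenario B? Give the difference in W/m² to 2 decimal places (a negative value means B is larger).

ΔF_A − ΔF_B = -0.51 W/m²

ΔF_A = 5.35 ln(612/298) = 5.35 × 0.71964 = 3.8501 W/m².
ΔF_B = 5.35 ln(673/298) = 5.35 × 0.81465 = 4.3584 W/m².
Difference: 3.8501 − 4.3584 = -0.5083 W/m².
(Equivalently, ΔF_A − ΔF_B = 5.35 ln(612/673) = 5.35 × -0.09501 = -0.5083 W/m².)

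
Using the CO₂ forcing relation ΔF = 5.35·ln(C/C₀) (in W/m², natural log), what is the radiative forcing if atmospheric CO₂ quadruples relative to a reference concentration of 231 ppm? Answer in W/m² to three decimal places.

ΔF = 5.35 × ln(4) = 5.35 × 1.38629 = 7.4167 W/m².

ΔF = 7.417 W/m²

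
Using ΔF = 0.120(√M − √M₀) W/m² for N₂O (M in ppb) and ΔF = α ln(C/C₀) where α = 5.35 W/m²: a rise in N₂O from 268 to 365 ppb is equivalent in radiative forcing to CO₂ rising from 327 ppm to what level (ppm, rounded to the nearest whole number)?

N₂O forcing: 0.120 × (√365 − √268) = 0.120 × (19.1050 − 16.3707) = 0.120 × 2.7343 = 0.32812 W/m².
Set 5.35 ln(C/327) = 0.32812: ln(C/327) = 0.32812/5.35 = 0.06133, so C = 327 × e^0.06133 = 327 × 1.06325 = 347.68 ppm.

C ≈ 348 ppm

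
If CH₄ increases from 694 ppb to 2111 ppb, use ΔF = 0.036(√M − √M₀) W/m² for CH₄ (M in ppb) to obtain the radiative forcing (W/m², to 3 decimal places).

ΔF = 0.706 W/m²

CH₄: 0.036 × (√2111 − √694) = 0.036 × (45.9456 − 26.3439) = 0.036 × 19.6017 = 0.7057 W/m².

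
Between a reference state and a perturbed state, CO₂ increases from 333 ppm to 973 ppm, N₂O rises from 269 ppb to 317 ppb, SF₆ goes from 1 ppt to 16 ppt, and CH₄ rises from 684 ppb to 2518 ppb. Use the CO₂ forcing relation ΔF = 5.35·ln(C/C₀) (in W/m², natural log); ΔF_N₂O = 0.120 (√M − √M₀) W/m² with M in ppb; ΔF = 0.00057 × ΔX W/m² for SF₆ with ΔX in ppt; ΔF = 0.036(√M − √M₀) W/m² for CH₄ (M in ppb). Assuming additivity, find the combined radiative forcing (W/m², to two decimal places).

ΔF = 6.78 W/m²

CO₂: 5.35 × ln(973/333) = 5.35 × ln(2.92192) = 5.35 × 1.07224 = 5.7365 W/m².
N₂O: 0.120 × (√317 − √269) = 0.120 × (17.8045 − 16.4012) = 0.120 × 1.4033 = 0.1684 W/m².
SF₆: ΔF = 0.00057 × (16 − 1) = 0.00057 × 15 = 0.0086 W/m².
CH₄: 0.036 × (√2518 − √684) = 0.036 × (50.1797 − 26.1534) = 0.036 × 24.0263 = 0.8649 W/m².
Total ΔF = 5.7365 + 0.1684 + 0.0086 + 0.8649 = 6.7784 W/m².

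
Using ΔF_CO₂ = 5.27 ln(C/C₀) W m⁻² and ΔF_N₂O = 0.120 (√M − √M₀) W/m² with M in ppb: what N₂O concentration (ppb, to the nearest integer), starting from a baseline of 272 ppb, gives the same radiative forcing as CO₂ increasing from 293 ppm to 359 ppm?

M ≈ 646 ppb

CO₂ forcing: 5.27 × ln(359/293) = 5.27 × 0.203150 = 1.07060 W/m².
Set 0.120(√M − √272) = 1.07060: √M = 1.07060/0.120 + √272 = 8.9217 + 16.4924 = 25.4141.
M = (25.4141)² = 645.88 ppb.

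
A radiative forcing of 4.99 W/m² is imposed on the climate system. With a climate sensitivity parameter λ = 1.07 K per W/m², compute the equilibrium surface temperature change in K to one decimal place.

ΔT = λ ΔF = 1.07 × 4.99 = 5.3393 K.

ΔT = 5.3 K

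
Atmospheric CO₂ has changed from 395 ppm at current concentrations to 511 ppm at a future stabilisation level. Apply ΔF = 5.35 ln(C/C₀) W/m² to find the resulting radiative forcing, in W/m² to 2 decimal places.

ΔF = 1.38 W/m²

CO₂ absorption bands are partially saturated, so forcing scales with the logarithm of the concentration ratio.
CO₂: 5.35 × ln(511/395) = 5.35 × ln(1.29367) = 5.35 × 0.25748 = 1.3775 W/m².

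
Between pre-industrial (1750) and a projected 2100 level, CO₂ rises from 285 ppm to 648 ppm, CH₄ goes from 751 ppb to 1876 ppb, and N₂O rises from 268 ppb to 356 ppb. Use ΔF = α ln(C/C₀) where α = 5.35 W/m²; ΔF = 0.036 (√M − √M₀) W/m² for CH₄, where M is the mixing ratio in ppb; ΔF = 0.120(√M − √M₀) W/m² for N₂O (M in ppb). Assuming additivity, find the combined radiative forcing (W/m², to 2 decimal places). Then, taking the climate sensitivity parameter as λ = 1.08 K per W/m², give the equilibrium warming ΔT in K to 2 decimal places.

ΔF = 5.27 W/m²; ΔT = 5.69 K

CO₂: 5.35 × ln(648/285) = 5.35 × ln(2.27368) = 5.35 × 0.82140 = 4.3945 W/m².
CH₄: 0.036 × (√1876 − √751) = 0.036 × (43.3128 − 27.4044) = 0.036 × 15.9084 = 0.5727 W/m².
N₂O: 0.120 × (√356 − √268) = 0.120 × (18.8680 − 16.3707) = 0.120 × 2.4973 = 0.2997 W/m².
Total ΔF = 4.3945 + 0.5727 + 0.2997 = 5.2669 W/m².
ΔT = λ ΔF = 1.08 × 5.27 = 5.6916 K.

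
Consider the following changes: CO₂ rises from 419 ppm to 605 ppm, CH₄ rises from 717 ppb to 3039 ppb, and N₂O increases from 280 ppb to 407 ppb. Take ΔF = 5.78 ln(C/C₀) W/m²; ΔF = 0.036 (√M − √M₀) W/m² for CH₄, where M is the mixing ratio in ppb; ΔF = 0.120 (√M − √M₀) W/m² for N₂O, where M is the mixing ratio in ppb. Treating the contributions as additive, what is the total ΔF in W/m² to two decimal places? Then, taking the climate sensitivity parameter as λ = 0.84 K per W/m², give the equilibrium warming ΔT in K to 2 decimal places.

CO₂: 5.78 × ln(605/419) = 5.78 × ln(1.44391) = 5.78 × 0.36735 = 2.1233 W/m².
CH₄: 0.036 × (√3039 − √717) = 0.036 × (55.1271 − 26.7769) = 0.036 × 28.3502 = 1.0206 W/m².
N₂O: 0.120 × (√407 − √280) = 0.120 × (20.1742 − 16.7332) = 0.120 × 3.4410 = 0.4129 W/m².
Total ΔF = 2.1233 + 1.0206 + 0.4129 = 3.5568 W/m².
ΔT = λ ΔF = 0.84 × 3.56 = 2.9904 K.

ΔF = 3.56 W/m²; ΔT = 2.99 K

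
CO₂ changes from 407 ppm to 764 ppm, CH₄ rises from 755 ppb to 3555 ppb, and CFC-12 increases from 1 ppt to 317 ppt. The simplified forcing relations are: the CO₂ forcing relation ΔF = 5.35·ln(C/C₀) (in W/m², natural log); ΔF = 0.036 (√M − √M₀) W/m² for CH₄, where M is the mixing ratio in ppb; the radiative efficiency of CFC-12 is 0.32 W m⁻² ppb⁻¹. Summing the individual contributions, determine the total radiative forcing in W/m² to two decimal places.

ΔF = 4.63 W/m²

CO₂: 5.35 × ln(764/407) = 5.35 × ln(1.87715) = 5.35 × 0.62975 = 3.3692 W/m².
CH₄: 0.036 × (√3555 − √755) = 0.036 × (59.6238 − 27.4773) = 0.036 × 32.1465 = 1.1573 W/m².
CFC-12: Δ = 317 − 1 = 316 ppt = 0.316 ppb; ΔF = 0.32 × 0.316 = 0.1011 W/m².
Total ΔF = 3.3692 + 1.1573 + 0.1011 = 4.6276 W/m².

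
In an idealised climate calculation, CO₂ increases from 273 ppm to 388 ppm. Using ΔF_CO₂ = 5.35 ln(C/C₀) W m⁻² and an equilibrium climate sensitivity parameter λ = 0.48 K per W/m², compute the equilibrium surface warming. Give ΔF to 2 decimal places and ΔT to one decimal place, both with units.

CO₂: 5.35 × ln(388/273) = 5.35 × ln(1.42125) = 5.35 × 0.35154 = 1.8807 W/m².
ΔT = λ ΔF = 0.48 × 1.88 = 0.9024 K.

ΔF = 1.88 W/m²; ΔT = 0.9 K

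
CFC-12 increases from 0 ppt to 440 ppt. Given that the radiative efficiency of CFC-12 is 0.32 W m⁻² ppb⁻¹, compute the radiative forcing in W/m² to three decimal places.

ΔF = 0.141 W/m²

CFC-12: Δ = 440 − 0 = 440 ppt = 0.440 ppb; ΔF = 0.32 × 0.440 = 0.1408 W/m².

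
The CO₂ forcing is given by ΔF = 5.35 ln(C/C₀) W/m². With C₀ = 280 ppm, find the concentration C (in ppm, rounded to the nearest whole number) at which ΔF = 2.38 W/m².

Set 5.35 ln(C/280) = 2.38, so ln(C/280) = 2.38/5.35 = 0.44486.
Then C/280 = e^0.44486 = 1.56027, giving C = 280 × 1.56027 = 436.88 ppm.

C ≈ 437 ppm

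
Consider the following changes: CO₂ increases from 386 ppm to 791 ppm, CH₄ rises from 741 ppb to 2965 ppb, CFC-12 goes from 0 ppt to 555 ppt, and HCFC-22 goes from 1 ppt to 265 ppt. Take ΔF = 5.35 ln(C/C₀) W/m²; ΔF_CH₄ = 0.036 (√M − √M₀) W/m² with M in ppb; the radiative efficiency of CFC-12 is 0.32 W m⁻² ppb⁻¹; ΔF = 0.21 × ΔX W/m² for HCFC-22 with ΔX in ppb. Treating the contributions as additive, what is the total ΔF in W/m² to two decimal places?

ΔF = 5.05 W/m²

CO₂: 5.35 × ln(791/386) = 5.35 × ln(2.04922) = 5.35 × 0.71746 = 3.8384 W/m².
CH₄: 0.036 × (√2965 − √741) = 0.036 × (54.4518 − 27.2213) = 0.036 × 27.2305 = 0.9803 W/m².
CFC-12: Δ = 555 − 0 = 555 ppt = 0.555 ppb; ΔF = 0.32 × 0.555 = 0.1776 W/m².
HCFC-22: Δ = 265 − 1 = 264 ppt = 0.264 ppb; ΔF = 0.21 × 0.264 = 0.0554 W/m².
Total ΔF = 3.8384 + 0.9803 + 0.1776 + 0.0554 = 5.0517 W/m².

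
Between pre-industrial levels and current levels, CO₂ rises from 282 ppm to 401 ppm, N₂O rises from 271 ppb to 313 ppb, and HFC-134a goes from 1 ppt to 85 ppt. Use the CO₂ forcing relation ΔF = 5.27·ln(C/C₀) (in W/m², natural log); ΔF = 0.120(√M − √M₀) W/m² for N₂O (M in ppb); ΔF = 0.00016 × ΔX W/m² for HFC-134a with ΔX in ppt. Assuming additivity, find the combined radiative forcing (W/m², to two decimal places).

CO₂: 5.27 × ln(401/282) = 5.27 × ln(1.42199) = 5.27 × 0.35206 = 1.8554 W/m².
N₂O: 0.120 × (√313 − √271) = 0.120 × (17.6918 − 16.4621) = 0.120 × 1.2297 = 0.1476 W/m².
HFC-134a: ΔF = 0.00016 × (85 − 1) = 0.00016 × 84 = 0.0134 W/m².
Total ΔF = 1.8554 + 0.1476 + 0.0134 = 2.0164 W/m².

ΔF = 2.02 W/m²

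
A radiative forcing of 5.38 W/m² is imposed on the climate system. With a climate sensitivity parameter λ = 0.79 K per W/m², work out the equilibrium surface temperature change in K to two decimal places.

ΔT = 4.25 K

ΔT = λ ΔF = 0.79 × 5.38 = 4.2502 K.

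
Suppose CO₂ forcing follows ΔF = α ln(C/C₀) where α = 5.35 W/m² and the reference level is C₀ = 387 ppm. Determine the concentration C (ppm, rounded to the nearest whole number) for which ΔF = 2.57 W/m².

C ≈ 626 ppm

Set 5.35 ln(C/387) = 2.57, so ln(C/387) = 2.57/5.35 = 0.48037.
Then C/387 = e^0.48037 = 1.61667, giving C = 387 × 1.61667 = 625.65 ppm.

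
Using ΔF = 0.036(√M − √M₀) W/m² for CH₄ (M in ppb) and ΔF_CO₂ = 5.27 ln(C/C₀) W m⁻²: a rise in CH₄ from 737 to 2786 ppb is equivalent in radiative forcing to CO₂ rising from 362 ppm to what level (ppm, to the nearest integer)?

C ≈ 431 ppm

CH₄ forcing: 0.036 × (√2786 − √737) = 0.036 × (52.7826 − 27.1477) = 0.036 × 25.6349 = 0.92286 W/m².
Set 5.27 ln(C/362) = 0.92286: ln(C/362) = 0.92286/5.27 = 0.17512, so C = 362 × e^0.17512 = 362 × 1.19139 = 431.28 ppm.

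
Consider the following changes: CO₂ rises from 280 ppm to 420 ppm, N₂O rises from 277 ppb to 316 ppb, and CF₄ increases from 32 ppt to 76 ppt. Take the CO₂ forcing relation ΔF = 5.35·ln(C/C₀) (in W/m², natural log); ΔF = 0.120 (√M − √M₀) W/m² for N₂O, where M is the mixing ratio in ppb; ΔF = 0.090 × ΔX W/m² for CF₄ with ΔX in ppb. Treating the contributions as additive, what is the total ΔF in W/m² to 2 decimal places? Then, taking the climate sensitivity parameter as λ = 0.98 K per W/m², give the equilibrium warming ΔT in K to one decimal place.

ΔF = 2.31 W/m²; ΔT = 2.3 K

CO₂: 5.35 × ln(420/280) = 5.35 × ln(1.50000) = 5.35 × 0.40547 = 2.1693 W/m².
N₂O: 0.120 × (√316 − √277) = 0.120 × (17.7764 − 16.6433) = 0.120 × 1.1331 = 0.1360 W/m².
CF₄: Δ = 76 − 32 = 44 ppt = 0.044 ppb; ΔF = 0.090 × 0.044 = 0.0040 W/m².
Total ΔF = 2.1693 + 0.1360 + 0.0040 = 2.3093 W/m².
ΔT = λ ΔF = 0.98 × 2.31 = 2.2638 K.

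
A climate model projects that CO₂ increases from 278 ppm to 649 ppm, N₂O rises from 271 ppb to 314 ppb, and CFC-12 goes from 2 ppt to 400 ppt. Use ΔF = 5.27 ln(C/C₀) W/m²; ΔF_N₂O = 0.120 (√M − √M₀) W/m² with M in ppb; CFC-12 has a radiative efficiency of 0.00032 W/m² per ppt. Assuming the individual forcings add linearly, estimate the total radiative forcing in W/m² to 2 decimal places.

ΔF = 4.75 W/m²

CO₂: 5.27 × ln(649/278) = 5.27 × ln(2.33453) = 5.27 × 0.84781 = 4.4680 W/m².
N₂O: 0.120 × (√314 − √271) = 0.120 × (17.7200 − 16.4621) = 0.120 × 1.2579 = 0.1509 W/m².
CFC-12: ΔF = 0.00032 × (400 − 2) = 0.00032 × 398 = 0.1274 W/m².
Total ΔF = 4.4680 + 0.1509 + 0.1274 = 4.7463 W/m².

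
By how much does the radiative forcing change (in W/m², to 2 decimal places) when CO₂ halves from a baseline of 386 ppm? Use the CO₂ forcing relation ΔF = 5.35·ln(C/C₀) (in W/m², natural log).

ΔF = -3.71 W/m²

Because the forcing depends only on the ratio C/C₀, the initial concentration does not enter.
ΔF = 5.35 × ln(0.5) = 5.35 × -0.69315 = -3.7084 W/m².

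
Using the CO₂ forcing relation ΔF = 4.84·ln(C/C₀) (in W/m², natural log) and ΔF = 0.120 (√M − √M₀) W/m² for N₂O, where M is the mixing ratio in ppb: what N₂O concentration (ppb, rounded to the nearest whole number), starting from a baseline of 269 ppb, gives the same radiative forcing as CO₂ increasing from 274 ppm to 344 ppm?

M ≈ 654 ppb

CO₂ forcing: 4.84 × ln(344/274) = 4.84 × 0.227514 = 1.10117 W/m².
Set 0.120(√M − √269) = 1.10117: √M = 1.10117/0.120 + √269 = 9.1764 + 16.4012 = 25.5776.
M = (25.5776)² = 654.21 ppb.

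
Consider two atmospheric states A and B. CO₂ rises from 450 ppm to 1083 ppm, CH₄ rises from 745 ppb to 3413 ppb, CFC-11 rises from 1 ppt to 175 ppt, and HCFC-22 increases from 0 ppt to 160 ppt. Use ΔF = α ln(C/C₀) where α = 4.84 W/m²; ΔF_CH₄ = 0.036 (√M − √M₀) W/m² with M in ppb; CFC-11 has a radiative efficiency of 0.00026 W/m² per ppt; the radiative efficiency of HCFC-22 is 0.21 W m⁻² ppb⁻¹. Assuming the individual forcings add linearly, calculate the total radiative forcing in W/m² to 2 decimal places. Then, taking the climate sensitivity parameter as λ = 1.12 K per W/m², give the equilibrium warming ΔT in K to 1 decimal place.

CO₂: 4.84 × ln(1083/450) = 4.84 × ln(2.40667) = 4.84 × 0.87824 = 4.2507 W/m².
CH₄: 0.036 × (√3413 − √745) = 0.036 × (58.4209 − 27.2947) = 0.036 × 31.1262 = 1.1205 W/m².
CFC-11: ΔF = 0.00026 × (175 − 1) = 0.00026 × 174 = 0.0452 W/m².
HCFC-22: Δ = 160 − 0 = 160 ppt = 0.160 ppb; ΔF = 0.21 × 0.160 = 0.0336 W/m².
Total ΔF = 4.2507 + 1.1205 + 0.0452 + 0.0336 = 5.4500 W/m².
ΔT = λ ΔF = 1.12 × 5.45 = 6.1040 K.

ΔF = 5.45 W/m²; ΔT = 6.1 K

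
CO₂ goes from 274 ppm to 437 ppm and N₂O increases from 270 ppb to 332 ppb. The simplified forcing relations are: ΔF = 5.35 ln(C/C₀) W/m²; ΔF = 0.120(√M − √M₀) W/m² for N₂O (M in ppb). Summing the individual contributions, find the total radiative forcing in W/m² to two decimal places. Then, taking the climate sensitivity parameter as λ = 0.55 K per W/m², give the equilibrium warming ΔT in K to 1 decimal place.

ΔF = 2.71 W/m²; ΔT = 1.5 K

CO₂: 5.35 × ln(437/274) = 5.35 × ln(1.59489) = 5.35 × 0.46680 = 2.4974 W/m².
N₂O: 0.120 × (√332 − √270) = 0.120 × (18.2209 − 16.4317) = 0.120 × 1.7892 = 0.2147 W/m².
Total ΔF = 2.4974 + 0.2147 = 2.7121 W/m².
ΔT = λ ΔF = 0.55 × 2.71 = 1.4905 K.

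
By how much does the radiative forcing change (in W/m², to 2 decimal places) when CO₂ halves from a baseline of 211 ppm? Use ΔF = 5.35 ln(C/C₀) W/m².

ΔF = 5.35 × ln(0.5) = 5.35 × -0.69315 = -3.7084 W/m².

ΔF = -3.71 W/m²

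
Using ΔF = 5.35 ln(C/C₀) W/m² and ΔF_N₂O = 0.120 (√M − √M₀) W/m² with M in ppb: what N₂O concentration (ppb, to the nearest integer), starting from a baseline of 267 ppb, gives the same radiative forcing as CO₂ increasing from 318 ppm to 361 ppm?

M ≈ 484 ppb

CO₂ forcing: 5.35 × ln(361/318) = 5.35 × 0.126827 = 0.67852 W/m².
Set 0.120(√M − √267) = 0.67852: √M = 0.67852/0.120 + √267 = 5.6543 + 16.3401 = 21.9944.
M = (21.9944)² = 483.75 ppb.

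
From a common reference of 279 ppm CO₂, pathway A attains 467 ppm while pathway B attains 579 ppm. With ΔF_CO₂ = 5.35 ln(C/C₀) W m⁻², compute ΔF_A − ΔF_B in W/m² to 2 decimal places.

ΔF_A = 5.35 ln(467/279) = 5.35 × 0.51512 = 2.7559 W/m².
ΔF_B = 5.35 ln(579/279) = 5.35 × 0.73009 = 3.9060 W/m².
Difference: 2.7559 − 3.9060 = -1.1501 W/m².
(Equivalently, ΔF_A − ΔF_B = 5.35 ln(467/579) = 5.35 × -0.21497 = -1.1501 W/m².)

ΔF_A − ΔF_B = -1.15 W/m²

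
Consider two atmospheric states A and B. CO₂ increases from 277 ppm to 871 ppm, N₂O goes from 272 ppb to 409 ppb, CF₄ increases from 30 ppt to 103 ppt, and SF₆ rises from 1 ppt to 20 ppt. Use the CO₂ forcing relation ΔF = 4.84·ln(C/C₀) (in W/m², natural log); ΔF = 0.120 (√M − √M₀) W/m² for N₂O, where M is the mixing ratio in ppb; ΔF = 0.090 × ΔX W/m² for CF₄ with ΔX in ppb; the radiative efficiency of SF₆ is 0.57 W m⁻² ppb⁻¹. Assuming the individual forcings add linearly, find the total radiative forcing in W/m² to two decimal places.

ΔF = 6.01 W/m²

CO₂: 4.84 × ln(871/277) = 4.84 × ln(3.14440) = 4.84 × 1.14562 = 5.5448 W/m².
N₂O: 0.120 × (√409 − √272) = 0.120 × (20.2237 − 16.4924) = 0.120 × 3.7313 = 0.4478 W/m².
CF₄: Δ = 103 − 30 = 73 ppt = 0.073 ppb; ΔF = 0.090 × 0.073 = 0.0066 W/m².
SF₆: Δ = 20 − 1 = 19 ppt = 0.019 ppb; ΔF = 0.57 × 0.019 = 0.0108 W/m².
Total ΔF = 5.5448 + 0.4478 + 0.0066 + 0.0108 = 6.0100 W/m².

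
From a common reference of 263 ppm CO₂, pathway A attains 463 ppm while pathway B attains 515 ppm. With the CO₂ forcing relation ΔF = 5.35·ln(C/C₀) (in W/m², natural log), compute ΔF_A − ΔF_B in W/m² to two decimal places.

ΔF_A = 5.35 ln(463/263) = 5.35 × 0.56557 = 3.0258 W/m².
ΔF_B = 5.35 ln(515/263) = 5.35 × 0.67201 = 3.5953 W/m².
Difference: 3.0258 − 3.5953 = -0.5695 W/m².
(Equivalently, ΔF_A − ΔF_B = 5.35 ln(463/515) = 5.35 × -0.10644 = -0.5695 W/m².)

ΔF_A − ΔF_B = -0.57 W/m²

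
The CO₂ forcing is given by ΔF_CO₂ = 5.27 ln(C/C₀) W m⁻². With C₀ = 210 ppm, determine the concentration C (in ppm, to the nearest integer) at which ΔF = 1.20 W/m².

Set 5.27 ln(C/210) = 1.20, so ln(C/210) = 1.20/5.27 = 0.22770.
Then C/210 = e^0.22770 = 1.25571, giving C = 210 × 1.25571 = 263.70 ppm.

C ≈ 264 ppm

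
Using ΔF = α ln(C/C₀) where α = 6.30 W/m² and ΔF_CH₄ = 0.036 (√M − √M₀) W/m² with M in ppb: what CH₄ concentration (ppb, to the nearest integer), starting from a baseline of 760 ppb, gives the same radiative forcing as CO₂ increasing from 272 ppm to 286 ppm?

CO₂ forcing: 6.30 × ln(286/272) = 6.30 × 0.050190 = 0.31620 W/m².
Set 0.036(√M − √760) = 0.31620: √M = 0.31620/0.036 + √760 = 8.7833 + 27.5681 = 36.3514.
M = (36.3514)² = 1321.42 ppb.

M ≈ 1321 ppb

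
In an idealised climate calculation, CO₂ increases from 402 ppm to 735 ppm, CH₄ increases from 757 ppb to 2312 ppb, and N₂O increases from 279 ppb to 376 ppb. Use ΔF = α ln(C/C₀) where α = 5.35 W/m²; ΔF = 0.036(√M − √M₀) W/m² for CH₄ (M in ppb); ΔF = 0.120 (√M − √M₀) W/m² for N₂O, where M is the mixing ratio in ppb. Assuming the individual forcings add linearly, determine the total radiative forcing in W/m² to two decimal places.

CO₂: 5.35 × ln(735/402) = 5.35 × ln(1.82836) = 5.35 × 0.60342 = 3.2283 W/m².
CH₄: 0.036 × (√2312 − √757) = 0.036 × (48.0833 − 27.5136) = 0.036 × 20.5697 = 0.7405 W/m².
N₂O: 0.120 × (√376 − √279) = 0.120 × (19.3907 − 16.7033) = 0.120 × 2.6874 = 0.3225 W/m².
Total ΔF = 3.2283 + 0.7405 + 0.3225 = 4.2913 W/m².

ΔF = 4.29 W/m²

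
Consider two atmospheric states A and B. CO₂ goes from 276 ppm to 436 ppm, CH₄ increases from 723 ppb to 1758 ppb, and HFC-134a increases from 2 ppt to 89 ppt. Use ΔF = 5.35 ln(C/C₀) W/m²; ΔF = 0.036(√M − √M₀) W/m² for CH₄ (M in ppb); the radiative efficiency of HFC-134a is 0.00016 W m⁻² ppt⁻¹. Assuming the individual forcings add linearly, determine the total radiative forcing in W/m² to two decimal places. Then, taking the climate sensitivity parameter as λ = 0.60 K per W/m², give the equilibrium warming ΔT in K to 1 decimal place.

ΔF = 3.00 W/m²; ΔT = 1.8 K

CO₂: 5.35 × ln(436/276) = 5.35 × ln(1.57971) = 5.35 × 0.45724 = 2.4462 W/m².
CH₄: 0.036 × (√1758 − √723) = 0.036 × (41.9285 − 26.8887) = 0.036 × 15.0398 = 0.5414 W/m².
HFC-134a: ΔF = 0.00016 × (89 − 2) = 0.00016 × 87 = 0.0139 W/m².
Total ΔF = 2.4462 + 0.5414 + 0.0139 = 3.0015 W/m².
ΔT = λ ΔF = 0.60 × 3.00 = 1.8000 K.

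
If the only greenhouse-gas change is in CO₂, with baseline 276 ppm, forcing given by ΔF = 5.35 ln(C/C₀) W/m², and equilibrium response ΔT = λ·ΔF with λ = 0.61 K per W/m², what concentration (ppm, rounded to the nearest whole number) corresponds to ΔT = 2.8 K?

C ≈ 651 ppm

Required forcing: ΔF = ΔT/λ = 2.8/0.61 = 4.5902 W/m².
Then ln(C/276) = ΔF/5.35 = 4.5902/5.35 = 0.85798.
So C = 276 × e^0.85798 = 276 × 2.35839 = 650.92 ppm.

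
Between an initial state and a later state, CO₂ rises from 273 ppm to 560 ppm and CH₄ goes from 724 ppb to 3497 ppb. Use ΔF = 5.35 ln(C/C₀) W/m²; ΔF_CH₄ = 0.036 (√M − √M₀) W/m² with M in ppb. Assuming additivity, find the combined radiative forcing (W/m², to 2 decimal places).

ΔF = 5.00 W/m²

CO₂: 5.35 × ln(560/273) = 5.35 × ln(2.05128) = 5.35 × 0.71846 = 3.8438 W/m².
CH₄: 0.036 × (√3497 − √724) = 0.036 × (59.1354 − 26.9072) = 0.036 × 32.2282 = 1.1602 W/m².
Total ΔF = 3.8438 + 1.1602 = 5.0040 W/m².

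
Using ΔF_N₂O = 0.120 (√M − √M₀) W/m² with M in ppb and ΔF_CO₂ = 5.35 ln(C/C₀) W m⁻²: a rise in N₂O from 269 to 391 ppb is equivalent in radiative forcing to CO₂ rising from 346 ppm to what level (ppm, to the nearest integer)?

N₂O forcing: 0.120 × (√391 − √269) = 0.120 × (19.7737 − 16.4012) = 0.120 × 3.3725 = 0.40470 W/m².
Set 5.35 ln(C/346) = 0.40470: ln(C/346) = 0.40470/5.35 = 0.07564, so C = 346 × e^0.07564 = 346 × 1.07857 = 373.19 ppm.

C ≈ 373 ppm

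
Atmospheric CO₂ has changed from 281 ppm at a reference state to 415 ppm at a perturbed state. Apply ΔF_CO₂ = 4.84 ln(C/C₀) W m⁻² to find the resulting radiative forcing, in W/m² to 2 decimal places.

ΔF = 1.89 W/m²

CO₂: 4.84 × ln(415/281) = 4.84 × ln(1.47687) = 4.84 × 0.38992 = 1.8872 W/m².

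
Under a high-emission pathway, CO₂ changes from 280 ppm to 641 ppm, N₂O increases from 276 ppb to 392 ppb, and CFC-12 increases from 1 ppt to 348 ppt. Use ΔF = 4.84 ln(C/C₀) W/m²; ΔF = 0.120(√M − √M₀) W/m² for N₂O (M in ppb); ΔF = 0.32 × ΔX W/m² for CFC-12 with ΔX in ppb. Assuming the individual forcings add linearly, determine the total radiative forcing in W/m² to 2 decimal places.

ΔF = 4.50 W/m²

CO₂: 4.84 × ln(641/280) = 4.84 × ln(2.28929) = 4.84 × 0.82824 = 4.0087 W/m².
N₂O: 0.120 × (√392 − √276) = 0.120 × (19.7990 − 16.6132) = 0.120 × 3.1858 = 0.3823 W/m².
CFC-12: Δ = 348 − 1 = 347 ppt = 0.347 ppb; ΔF = 0.32 × 0.347 = 0.1110 W/m².
Total ΔF = 4.0087 + 0.3823 + 0.1110 = 4.5020 W/m².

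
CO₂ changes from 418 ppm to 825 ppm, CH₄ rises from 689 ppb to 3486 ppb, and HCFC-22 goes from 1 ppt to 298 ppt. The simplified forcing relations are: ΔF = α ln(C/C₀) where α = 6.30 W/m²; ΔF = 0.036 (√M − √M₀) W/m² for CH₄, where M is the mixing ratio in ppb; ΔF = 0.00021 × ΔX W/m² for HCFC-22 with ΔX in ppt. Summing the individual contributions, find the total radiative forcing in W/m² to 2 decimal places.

CO₂: 6.30 × ln(825/418) = 6.30 × ln(1.97368) = 6.30 × 0.67990 = 4.2834 W/m².
CH₄: 0.036 × (√3486 − √689) = 0.036 × (59.0424 − 26.2488) = 0.036 × 32.7936 = 1.1806 W/m².
HCFC-22: ΔF = 0.00021 × (298 − 1) = 0.00021 × 297 = 0.0624 W/m².
Total ΔF = 4.2834 + 1.1806 + 0.0624 = 5.5264 W/m².

ΔF = 5.53 W/m²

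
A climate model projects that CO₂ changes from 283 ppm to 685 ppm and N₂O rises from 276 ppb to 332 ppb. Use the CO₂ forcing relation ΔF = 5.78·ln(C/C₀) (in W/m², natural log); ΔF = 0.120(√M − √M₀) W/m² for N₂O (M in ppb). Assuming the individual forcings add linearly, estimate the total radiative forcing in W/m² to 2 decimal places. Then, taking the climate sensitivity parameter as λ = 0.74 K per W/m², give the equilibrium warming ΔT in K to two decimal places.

CO₂: 5.78 × ln(685/283) = 5.78 × ln(2.42049) = 5.78 × 0.88397 = 5.1093 W/m².
N₂O: 0.120 × (√332 − √276) = 0.120 × (18.2209 − 16.6132) = 0.120 × 1.6077 = 0.1929 W/m².
Total ΔF = 5.1093 + 0.1929 = 5.3022 W/m².
ΔT = λ ΔF = 0.74 × 5.30 = 3.9220 K.

ΔF = 5.30 W/m²; ΔT = 3.92 K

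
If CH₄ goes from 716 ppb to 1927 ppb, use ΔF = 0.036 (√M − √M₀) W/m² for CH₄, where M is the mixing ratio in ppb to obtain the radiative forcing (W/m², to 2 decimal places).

CH₄: 0.036 × (√1927 − √716) = 0.036 × (43.8976 − 26.7582) = 0.036 × 17.1394 = 0.6170 W/m².

ΔF = 0.62 W/m²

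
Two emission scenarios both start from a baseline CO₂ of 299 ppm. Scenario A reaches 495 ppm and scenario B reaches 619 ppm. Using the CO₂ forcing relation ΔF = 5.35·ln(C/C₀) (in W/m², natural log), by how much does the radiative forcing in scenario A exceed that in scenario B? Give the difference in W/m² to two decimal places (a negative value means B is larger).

ΔF_A = 5.35 ln(495/299) = 5.35 × 0.50411 = 2.6970 W/m².
ΔF_B = 5.35 ln(619/299) = 5.35 × 0.72766 = 3.8930 W/m².
Difference: 2.6970 − 3.8930 = -1.1960 W/m².

ΔF_A − ΔF_B = -1.20 W/m²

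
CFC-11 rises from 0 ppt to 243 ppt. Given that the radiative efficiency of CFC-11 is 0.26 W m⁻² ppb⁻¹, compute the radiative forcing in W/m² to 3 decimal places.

ΔF = 0.063 W/m²

CFC-11: Δ = 243 − 0 = 243 ppt = 0.243 ppb; ΔF = 0.26 × 0.243 = 0.0632 W/m².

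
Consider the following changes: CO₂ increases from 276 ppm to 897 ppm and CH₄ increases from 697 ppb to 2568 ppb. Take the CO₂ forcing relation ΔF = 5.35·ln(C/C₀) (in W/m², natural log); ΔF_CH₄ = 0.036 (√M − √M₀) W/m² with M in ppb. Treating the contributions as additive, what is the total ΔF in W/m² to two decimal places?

CO₂: 5.35 × ln(897/276) = 5.35 × ln(3.25000) = 5.35 × 1.17865 = 6.3058 W/m².
CH₄: 0.036 × (√2568 − √697) = 0.036 × (50.6754 − 26.4008) = 0.036 × 24.2746 = 0.8739 W/m².
Total ΔF = 6.3058 + 0.8739 = 7.1797 W/m².

ΔF = 7.18 W/m²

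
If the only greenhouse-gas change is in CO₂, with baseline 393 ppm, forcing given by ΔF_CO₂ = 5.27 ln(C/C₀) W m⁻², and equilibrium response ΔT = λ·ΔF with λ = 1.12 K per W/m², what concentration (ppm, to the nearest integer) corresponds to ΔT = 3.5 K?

C ≈ 711 ppm

Required forcing: ΔF = ΔT/λ = 3.5/1.12 = 3.1250 W/m².
Then ln(C/393) = ΔF/5.27 = 3.1250/5.27 = 0.59298.
So C = 393 × e^0.59298 = 393 × 1.80937 = 711.08 ppm.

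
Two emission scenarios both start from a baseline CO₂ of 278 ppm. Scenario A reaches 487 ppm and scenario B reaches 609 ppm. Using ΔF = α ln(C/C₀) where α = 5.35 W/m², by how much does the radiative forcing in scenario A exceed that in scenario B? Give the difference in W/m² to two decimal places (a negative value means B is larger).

ΔF_A = 5.35 ln(487/278) = 5.35 × 0.56064 = 2.9994 W/m².
ΔF_B = 5.35 ln(609/278) = 5.35 × 0.78420 = 4.1955 W/m².
Difference: 2.9994 − 4.1955 = -1.1961 W/m².

ΔF_A − ΔF_B = -1.20 W/m²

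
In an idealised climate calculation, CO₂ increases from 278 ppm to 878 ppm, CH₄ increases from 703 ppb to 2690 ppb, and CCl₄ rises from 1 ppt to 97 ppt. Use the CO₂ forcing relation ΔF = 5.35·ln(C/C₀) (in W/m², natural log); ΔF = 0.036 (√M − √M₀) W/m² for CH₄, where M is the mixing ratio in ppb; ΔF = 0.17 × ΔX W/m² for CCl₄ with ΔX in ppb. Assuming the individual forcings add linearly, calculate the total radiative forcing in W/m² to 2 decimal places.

CO₂: 5.35 × ln(878/278) = 5.35 × ln(3.15827) = 5.35 × 1.15002 = 6.1526 W/m².
CH₄: 0.036 × (√2690 − √703) = 0.036 × (51.8652 − 26.5141) = 0.036 × 25.3511 = 0.9126 W/m².
CCl₄: Δ = 97 − 1 = 96 ppt = 0.096 ppb; ΔF = 0.17 × 0.096 = 0.0163 W/m².
Total ΔF = 6.1526 + 0.9126 + 0.0163 = 7.0815 W/m².

ΔF = 7.08 W/m²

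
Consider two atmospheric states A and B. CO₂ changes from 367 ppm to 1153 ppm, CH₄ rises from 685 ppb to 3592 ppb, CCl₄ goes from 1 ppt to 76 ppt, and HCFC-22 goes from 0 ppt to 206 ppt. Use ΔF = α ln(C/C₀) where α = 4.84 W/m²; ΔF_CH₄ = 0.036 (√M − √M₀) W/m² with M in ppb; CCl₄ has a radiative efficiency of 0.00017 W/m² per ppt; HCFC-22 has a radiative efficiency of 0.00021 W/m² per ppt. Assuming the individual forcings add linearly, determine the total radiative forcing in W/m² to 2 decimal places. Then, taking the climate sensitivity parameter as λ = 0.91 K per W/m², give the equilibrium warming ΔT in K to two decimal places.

CO₂: 4.84 × ln(1153/367) = 4.84 × ln(3.14169) = 4.84 × 1.14476 = 5.5406 W/m².
CH₄: 0.036 × (√3592 − √685) = 0.036 × (59.9333 − 26.1725) = 0.036 × 33.7608 = 1.2154 W/m².
CCl₄: ΔF = 0.00017 × (76 − 1) = 0.00017 × 75 = 0.0128 W/m².
HCFC-22: ΔF = 0.00021 × (206 − 0) = 0.00021 × 206 = 0.0433 W/m².
Total ΔF = 5.5406 + 1.2154 + 0.0128 + 0.0433 = 6.8121 W/m².
ΔT = λ ΔF = 0.91 × 6.81 = 6.1971 K.

ΔF = 6.81 W/m²; ΔT = 6.20 K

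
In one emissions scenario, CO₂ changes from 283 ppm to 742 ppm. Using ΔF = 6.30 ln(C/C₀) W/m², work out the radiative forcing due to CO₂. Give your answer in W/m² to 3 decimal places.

CO₂ absorption bands are partially saturated, so forcing scales with the logarithm of the concentration ratio.
CO₂: 6.30 × ln(742/283) = 6.30 × ln(2.62191) = 6.30 × 0.96390 = 6.0726 W/m².

ΔF = 6.073 W/m²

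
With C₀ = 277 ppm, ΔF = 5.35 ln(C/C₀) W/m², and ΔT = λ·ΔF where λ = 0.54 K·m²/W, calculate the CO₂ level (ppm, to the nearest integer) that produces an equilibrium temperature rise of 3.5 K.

Required forcing: ΔF = ΔT/λ = 3.5/0.54 = 6.4815 W/m².
Then ln(C/277) = ΔF/5.35 = 6.4815/5.35 = 1.21150.
So C = 277 × e^1.21150 = 277 × 3.35852 = 930.31 ppm.

C ≈ 930 ppm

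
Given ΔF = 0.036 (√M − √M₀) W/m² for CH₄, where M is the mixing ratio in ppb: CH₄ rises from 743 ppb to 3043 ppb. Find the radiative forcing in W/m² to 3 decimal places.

CH₄: 0.036 × (√3043 − √743) = 0.036 × (55.1634 − 27.2580) = 0.036 × 27.9054 = 1.0046 W/m².

ΔF = 1.005 W/m²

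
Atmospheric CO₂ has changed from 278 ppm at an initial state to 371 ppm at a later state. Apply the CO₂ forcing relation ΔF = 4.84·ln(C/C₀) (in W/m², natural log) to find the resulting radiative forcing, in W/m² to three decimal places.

ΔF = 1.397 W/m²

CO₂: 4.84 × ln(371/278) = 4.84 × ln(1.33453) = 4.84 × 0.28858 = 1.3967 W/m².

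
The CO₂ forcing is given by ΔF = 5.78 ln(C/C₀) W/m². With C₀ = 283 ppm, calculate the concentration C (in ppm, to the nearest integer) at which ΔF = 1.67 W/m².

C ≈ 378 ppm

Set 5.78 ln(C/283) = 1.67, so ln(C/283) = 1.67/5.78 = 0.28893.
Then C/283 = e^0.28893 = 1.33500, giving C = 283 × 1.33500 = 377.81 ppm.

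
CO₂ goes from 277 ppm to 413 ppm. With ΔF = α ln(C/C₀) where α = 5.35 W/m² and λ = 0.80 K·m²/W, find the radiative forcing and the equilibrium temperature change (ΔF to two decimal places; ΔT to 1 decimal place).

CO₂: 5.35 × ln(413/277) = 5.35 × ln(1.49097) = 5.35 × 0.39943 = 2.1370 W/m².
ΔT = λ ΔF = 0.80 × 2.14 = 1.7120 K.

ΔF = 2.14 W/m²; ΔT = 1.7 K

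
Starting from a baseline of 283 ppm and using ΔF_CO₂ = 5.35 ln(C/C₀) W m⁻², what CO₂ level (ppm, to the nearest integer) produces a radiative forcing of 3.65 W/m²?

C ≈ 560 ppm

Set 5.35 ln(C/283) = 3.65, so ln(C/283) = 3.65/5.35 = 0.68224.
Then C/283 = e^0.68224 = 1.97830, giving C = 283 × 1.97830 = 559.86 ppm.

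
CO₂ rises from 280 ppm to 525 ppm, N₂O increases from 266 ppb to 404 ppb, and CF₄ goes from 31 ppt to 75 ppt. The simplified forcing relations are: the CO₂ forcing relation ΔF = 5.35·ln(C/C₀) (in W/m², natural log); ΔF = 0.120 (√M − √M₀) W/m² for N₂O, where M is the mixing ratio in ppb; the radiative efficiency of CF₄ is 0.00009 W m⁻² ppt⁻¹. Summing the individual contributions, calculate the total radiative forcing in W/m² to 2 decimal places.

CO₂: 5.35 × ln(525/280) = 5.35 × ln(1.87500) = 5.35 × 0.62861 = 3.3631 W/m².
N₂O: 0.120 × (√404 − √266) = 0.120 × (20.0998 − 16.3095) = 0.120 × 3.7903 = 0.4548 W/m².
CF₄: ΔF = 0.00009 × (75 − 31) = 0.00009 × 44 = 0.0040 W/m².
Total ΔF = 3.3631 + 0.4548 + 0.0040 = 3.8219 W/m².

ΔF = 3.82 W/m²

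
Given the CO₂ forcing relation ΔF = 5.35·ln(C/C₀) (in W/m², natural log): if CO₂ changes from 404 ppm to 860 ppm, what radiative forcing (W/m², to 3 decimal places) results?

ΔF = 4.042 W/m²

CO₂: 5.35 × ln(860/404) = 5.35 × ln(2.12871) = 5.35 × 0.75552 = 4.0420 W/m².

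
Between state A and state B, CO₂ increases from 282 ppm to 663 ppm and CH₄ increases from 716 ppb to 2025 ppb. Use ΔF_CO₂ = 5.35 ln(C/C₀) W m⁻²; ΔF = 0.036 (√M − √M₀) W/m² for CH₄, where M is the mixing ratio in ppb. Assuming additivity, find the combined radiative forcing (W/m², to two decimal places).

CO₂: 5.35 × ln(663/282) = 5.35 × ln(2.35106) = 5.35 × 0.85487 = 4.5736 W/m².
CH₄: 0.036 × (√2025 − √716) = 0.036 × (45.0000 − 26.7582) = 0.036 × 18.2418 = 0.6567 W/m².
Total ΔF = 4.5736 + 0.6567 = 5.2303 W/m².

ΔF = 5.23 W/m²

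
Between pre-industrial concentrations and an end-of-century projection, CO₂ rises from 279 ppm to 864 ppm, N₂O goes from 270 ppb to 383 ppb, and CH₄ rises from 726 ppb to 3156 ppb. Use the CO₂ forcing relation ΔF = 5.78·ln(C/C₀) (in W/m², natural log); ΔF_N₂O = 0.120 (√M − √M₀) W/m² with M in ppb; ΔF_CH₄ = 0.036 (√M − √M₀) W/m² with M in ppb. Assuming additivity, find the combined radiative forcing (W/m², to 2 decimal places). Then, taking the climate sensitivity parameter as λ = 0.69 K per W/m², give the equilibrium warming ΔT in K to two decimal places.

ΔF = 7.96 W/m²; ΔT = 5.49 K

CO₂: 5.78 × ln(864/279) = 5.78 × ln(3.09677) = 5.78 × 1.13036 = 6.5335 W/m².
N₂O: 0.120 × (√383 − √270) = 0.120 × (19.5704 − 16.4317) = 0.120 × 3.1387 = 0.3766 W/m².
CH₄: 0.036 × (√3156 − √726) = 0.036 × (56.1783 − 26.9444) = 0.036 × 29.2339 = 1.0524 W/m².
Total ΔF = 6.5335 + 0.3766 + 1.0524 = 7.9625 W/m².
ΔT = λ ΔF = 0.69 × 7.96 = 5.4924 K.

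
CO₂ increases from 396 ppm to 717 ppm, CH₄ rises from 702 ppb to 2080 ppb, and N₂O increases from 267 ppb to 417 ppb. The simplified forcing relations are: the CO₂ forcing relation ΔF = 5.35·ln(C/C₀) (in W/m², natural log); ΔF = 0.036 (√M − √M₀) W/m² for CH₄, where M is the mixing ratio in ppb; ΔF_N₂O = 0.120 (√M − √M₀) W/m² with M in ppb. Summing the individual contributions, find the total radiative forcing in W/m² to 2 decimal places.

ΔF = 4.35 W/m²

CO₂: 5.35 × ln(717/396) = 5.35 × ln(1.81061) = 5.35 × 0.59366 = 3.1761 W/m².
CH₄: 0.036 × (√2080 − √702) = 0.036 × (45.6070 − 26.4953) = 0.036 × 19.1117 = 0.6880 W/m².
N₂O: 0.120 × (√417 − √267) = 0.120 × (20.4206 − 16.3401) = 0.120 × 4.0805 = 0.4897 W/m².
Total ΔF = 3.1761 + 0.6880 + 0.4897 = 4.3538 W/m².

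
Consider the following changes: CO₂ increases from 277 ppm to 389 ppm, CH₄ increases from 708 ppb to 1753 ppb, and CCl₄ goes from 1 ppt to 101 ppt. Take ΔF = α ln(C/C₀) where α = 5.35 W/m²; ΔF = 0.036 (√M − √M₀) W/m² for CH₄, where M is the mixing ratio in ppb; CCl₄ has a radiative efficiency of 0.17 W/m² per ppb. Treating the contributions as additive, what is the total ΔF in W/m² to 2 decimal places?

ΔF = 2.38 W/m²

CO₂: 5.35 × ln(389/277) = 5.35 × ln(1.40433) = 5.35 × 0.33956 = 1.8166 W/m².
CH₄: 0.036 × (√1753 − √708) = 0.036 × (41.8688 − 26.6083) = 0.036 × 15.2605 = 0.5494 W/m².
CCl₄: Δ = 101 − 1 = 100 ppt = 0.100 ppb; ΔF = 0.17 × 0.100 = 0.0170 W/m².
Total ΔF = 1.8166 + 0.5494 + 0.0170 = 2.3830 W/m².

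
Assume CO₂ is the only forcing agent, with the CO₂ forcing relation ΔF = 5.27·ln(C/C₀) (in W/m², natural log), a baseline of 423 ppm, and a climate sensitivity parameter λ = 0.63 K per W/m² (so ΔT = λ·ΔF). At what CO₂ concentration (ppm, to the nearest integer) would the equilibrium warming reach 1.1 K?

C ≈ 589 ppm

Required forcing: ΔF = ΔT/λ = 1.1/0.63 = 1.7460 W/m².
Then ln(C/423) = ΔF/5.27 = 1.7460/5.27 = 0.33131.
So C = 423 × e^0.33131 = 423 × 1.39279 = 589.15 ppm.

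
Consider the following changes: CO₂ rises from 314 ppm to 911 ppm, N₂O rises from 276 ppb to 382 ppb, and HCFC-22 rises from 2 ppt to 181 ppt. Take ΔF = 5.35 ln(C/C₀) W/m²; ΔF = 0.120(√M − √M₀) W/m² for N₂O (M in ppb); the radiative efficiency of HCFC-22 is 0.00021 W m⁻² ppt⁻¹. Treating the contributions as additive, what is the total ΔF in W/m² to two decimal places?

ΔF = 6.09 W/m²

CO₂: 5.35 × ln(911/314) = 5.35 × ln(2.90127) = 5.35 × 1.06515 = 5.6986 W/m².
N₂O: 0.120 × (√382 − √276) = 0.120 × (19.5448 − 16.6132) = 0.120 × 2.9316 = 0.3518 W/m².
HCFC-22: ΔF = 0.00021 × (181 − 2) = 0.00021 × 179 = 0.0376 W/m².
Total ΔF = 5.6986 + 0.3518 + 0.0376 = 6.0880 W/m².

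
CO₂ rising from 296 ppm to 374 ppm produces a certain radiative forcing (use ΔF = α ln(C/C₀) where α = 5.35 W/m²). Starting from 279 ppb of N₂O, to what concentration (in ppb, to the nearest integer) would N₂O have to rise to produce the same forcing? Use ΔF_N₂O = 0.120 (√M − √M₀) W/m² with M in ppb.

CO₂ forcing: 5.35 × ln(374/296) = 5.35 × 0.233896 = 1.25134 W/m².
Set 0.120(√M − √279) = 1.25134: √M = 1.25134/0.120 + √279 = 10.4278 + 16.7033 = 27.1311.
M = (27.1311)² = 736.10 ppb.

M ≈ 736 ppb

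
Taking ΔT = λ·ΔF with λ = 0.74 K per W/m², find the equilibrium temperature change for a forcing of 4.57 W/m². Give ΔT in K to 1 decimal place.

ΔT = 3.4 K

ΔT = λ ΔF = 0.74 × 4.57 = 3.3818 K.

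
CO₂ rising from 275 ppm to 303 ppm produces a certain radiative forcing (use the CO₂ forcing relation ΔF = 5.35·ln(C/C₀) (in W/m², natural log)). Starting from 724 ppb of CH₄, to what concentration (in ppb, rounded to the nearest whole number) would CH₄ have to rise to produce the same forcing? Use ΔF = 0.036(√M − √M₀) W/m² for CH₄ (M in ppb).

M ≈ 1707 ppb

CO₂ forcing: 5.35 × ln(303/275) = 5.35 × 0.096962 = 0.51875 W/m².
Set 0.036(√M − √724) = 0.51875: √M = 0.51875/0.036 + √724 = 14.4097 + 26.9072 = 41.3169.
M = (41.3169)² = 1707.09 ppb.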